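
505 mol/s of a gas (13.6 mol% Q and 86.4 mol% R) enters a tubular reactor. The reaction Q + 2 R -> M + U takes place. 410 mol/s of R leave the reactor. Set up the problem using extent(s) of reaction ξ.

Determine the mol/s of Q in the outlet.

55.5 mol/s

For R: n = n₀ − 2ξ → 410 = 436.3 − 2ξ, giving ξ = 13.16 mol/s.
Outlet amounts (n = n₀ + ν ξ):
  Q: 68.68 − 1(13.16) = 55.52
  R: 436.3 − 2(13.16) = 410
  M: 0 + 1(13.16) = 13.16
  U: 0 + 1(13.16) = 13.16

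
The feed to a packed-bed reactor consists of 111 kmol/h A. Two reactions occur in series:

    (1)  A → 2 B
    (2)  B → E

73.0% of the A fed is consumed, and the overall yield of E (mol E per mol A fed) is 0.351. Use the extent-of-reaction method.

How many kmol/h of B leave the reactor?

123 kmol/h

Conversion of A: A consumed = 1ξ₁ = 0.73 × 111 → ξ₁ = 81.03 kmol/h.
Yield of E: 1ξ₂ / 111 = 0.351 → ξ₂ = 38.96 kmol/h.
Outlet amounts (n = n₀ + Σ ν·ξ):
  A: 111 − 1(81.03) = 29.97
  B: 0 + 2(81.03) − 1(38.96) = 123.1
  E: 0 + 1(38.96) = 38.96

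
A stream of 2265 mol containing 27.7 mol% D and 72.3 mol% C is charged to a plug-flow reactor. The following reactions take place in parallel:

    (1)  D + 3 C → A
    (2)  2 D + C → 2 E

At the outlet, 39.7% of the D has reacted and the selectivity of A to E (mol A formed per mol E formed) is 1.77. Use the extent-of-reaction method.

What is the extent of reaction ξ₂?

Conversion of D: D consumed = 0.397 × 627.4 = 249.1 mol = 1ξ₁ + 2ξ₂.
Selectivity: 1ξ₁ / (2ξ₂) = 1.77 → ξ₁ = 3.54 ξ₂.
Substitute: (1·3.54 + 2) ξ₂ = 249.1 → ξ₂ = 44.96 mol, ξ₁ = 159.2 mol.
Outlet amounts (n = n₀ + Σ ν·ξ):
  D: 627.4 − 1(159.2) − 2(44.96) = 378.3
  C: 1638 − 3(159.2) − 1(44.96) = 1115
  A: 0 + 1(159.2) = 159.2
  E: 0 + 2(44.96) = 89.92

ξ₂ = 45 mol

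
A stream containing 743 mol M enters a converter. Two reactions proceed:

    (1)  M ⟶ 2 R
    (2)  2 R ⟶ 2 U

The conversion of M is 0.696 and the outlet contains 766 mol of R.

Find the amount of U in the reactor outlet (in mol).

268 mol

Conversion of M: M consumed = 1ξ₁ = 0.696 × 743 → ξ₁ = 517.1 mol.
R balance: n_R = 0 + 2ξ₁ − 2ξ₂ = 766 → ξ₂ = (2·517.1 − 766)/2 = 134.1 mol.
Outlet amounts (n = n₀ + Σ ν·ξ):
  M: 743 − 1(517.1) = 225.9
  R: 0 + 2(517.1) − 2(134.1) = 766
  U: 0 + 2(134.1) = 268.3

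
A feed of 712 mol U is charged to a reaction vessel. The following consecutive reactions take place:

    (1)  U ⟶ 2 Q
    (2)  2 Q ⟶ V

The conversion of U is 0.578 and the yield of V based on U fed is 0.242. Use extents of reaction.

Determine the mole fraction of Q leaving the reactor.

Conversion of U: U consumed = 1ξ₁ = 0.578 × 712 → ξ₁ = 411.5 mol.
Yield of V: 1ξ₂ / 712 = 0.242 → ξ₂ = 172.3 mol.
Outlet amounts (n = n₀ + Σ ν·ξ):
  U: 712 − 1(411.5) = 300.5
  Q: 0 + 2(411.5) − 2(172.3) = 478.5
  V: 0 + 1(172.3) = 172.3
Total out = 951.2 mol; y_Q = 478.5 / 951.2 = 0.503.

0.503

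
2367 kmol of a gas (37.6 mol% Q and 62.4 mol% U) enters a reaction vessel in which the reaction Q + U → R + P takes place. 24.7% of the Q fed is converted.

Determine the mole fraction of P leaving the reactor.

Q reacted = 0.247 × 890 = 219.8 kmol; ν_Q = −1, so ξ = 219.8/1 = 219.8 kmol.
Outlet amounts (n = n₀ + ν ξ):
  Q: 890 − 1(219.8) = 670.2
  U: 1477 − 1(219.8) = 1257
  R: 0 + 1(219.8) = 219.8
  P: 0 + 1(219.8) = 219.8
Total out = 2367 kmol; y_P = 219.8 / 2367 = 0.09287.

0.0929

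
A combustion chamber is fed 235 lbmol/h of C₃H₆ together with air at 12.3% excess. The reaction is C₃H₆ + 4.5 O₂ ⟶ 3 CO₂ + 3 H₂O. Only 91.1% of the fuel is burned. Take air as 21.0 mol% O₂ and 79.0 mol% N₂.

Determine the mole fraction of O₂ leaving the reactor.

Stoichiometric O₂ = 4.5 × 235 = 1058 lbmol/h; O₂ fed = 1058 × 1.123 = 1188 lbmol/h.
N₂ fed = 1188 × 79/21 = 4468 lbmol/h.
Fuel reacted = 0.911 × 235 → ξ = 214.1 lbmol/h.
Outlet (n = n₀ + ν ξ):
  C₃H₆: 235 − 1(214.1) = 20.91
  O₂: 1188 − 4.5(214.1) = 224.2
  N₂: 4468 (inert)
  CO₂: 0 + 3(214.1) = 642.3
  H₂O: 0 + 3(214.1) = 642.3
Total out = 5997 lbmol/h; y_O₂ = 224.2 / 5997 = 0.03738.

0.0374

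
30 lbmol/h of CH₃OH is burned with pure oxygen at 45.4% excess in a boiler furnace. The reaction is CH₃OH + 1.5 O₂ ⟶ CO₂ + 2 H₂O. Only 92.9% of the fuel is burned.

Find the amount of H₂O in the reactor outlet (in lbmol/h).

Stoichiometric O₂ = 1.5 × 30 = 45 lbmol/h; O₂ fed = 45 × 1.454 = 65.43 lbmol/h.
Fuel reacted = 0.929 × 30 → ξ = 27.87 lbmol/h.
Outlet (n = n₀ + ν ξ):
  CH₃OH: 30 − 1(27.87) = 2.13
  O₂: 65.43 − 1.5(27.87) = 23.62
  CO₂: 0 + 1(27.87) = 27.87
  H₂O: 0 + 2(27.87) = 55.74

55.7 lbmol/h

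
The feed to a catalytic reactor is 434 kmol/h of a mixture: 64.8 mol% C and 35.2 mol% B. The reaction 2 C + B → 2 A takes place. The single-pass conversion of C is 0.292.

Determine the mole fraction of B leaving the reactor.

0.284

C reacted = 0.292 × 281.2 = 82.12 kmol/h; ν_C = −2, so ξ = 82.12/2 = 41.06 kmol/h.
Outlet amounts (n = n₀ + ν ξ):
  C: 281.2 − 2(41.06) = 199.1
  B: 152.8 − 1(41.06) = 111.7
  A: 0 + 2(41.06) = 82.12
Total out = 392.9 kmol/h; y_B = 111.7 / 392.9 = 0.2843.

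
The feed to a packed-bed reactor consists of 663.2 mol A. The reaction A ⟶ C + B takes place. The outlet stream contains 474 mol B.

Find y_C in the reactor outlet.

For B: n = n₀ + 1ξ → 474 = 0 + 1ξ, giving ξ = 474 mol.
Outlet amounts (n = n₀ + ν ξ):
  A: 663.2 − 1(474) = 189.2
  C: 0 + 1(474) = 474
  B: 0 + 1(474) = 474
Total out = 1137 mol; y_C = 474 / 1137 = 0.4168.

0.417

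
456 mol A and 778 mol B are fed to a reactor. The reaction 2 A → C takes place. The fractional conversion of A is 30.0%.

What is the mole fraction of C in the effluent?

0.0587

A reacted = 0.3 × 456 = 136.8 mol; ν_A = −2, so ξ = 136.8/2 = 68.4 mol.
Outlet amounts (n = n₀ + ν ξ):
  A: 456 − 2(68.4) = 319.2
  C: 0 + 1(68.4) = 68.4
  B: 778 (inert)
Total out = 1166 mol; y_C = 68.4 / 1166 = 0.05868.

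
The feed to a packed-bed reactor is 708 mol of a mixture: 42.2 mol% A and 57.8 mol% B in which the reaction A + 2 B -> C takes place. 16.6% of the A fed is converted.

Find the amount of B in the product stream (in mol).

A reacted = 0.166 × 298.8 = 49.6 mol; ν_A = −1, so ξ = 49.6/1 = 49.6 mol.
Outlet amounts (n = n₀ + ν ξ):
  A: 298.8 − 1(49.6) = 249.2
  B: 409.2 − 2(49.6) = 310
  C: 0 + 1(49.6) = 49.6

310 mol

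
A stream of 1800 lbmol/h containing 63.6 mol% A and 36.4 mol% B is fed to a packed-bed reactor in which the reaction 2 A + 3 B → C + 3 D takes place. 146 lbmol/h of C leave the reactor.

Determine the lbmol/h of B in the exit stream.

217 lbmol/h

For C: n = n₀ + 1ξ → 146 = 0 + 1ξ, giving ξ = 146 lbmol/h.
Outlet amounts (n = n₀ + ν ξ):
  A: 1145 − 2(146) = 852.8
  B: 655.2 − 3(146) = 217.2
  C: 0 + 1(146) = 146
  D: 0 + 3(146) = 438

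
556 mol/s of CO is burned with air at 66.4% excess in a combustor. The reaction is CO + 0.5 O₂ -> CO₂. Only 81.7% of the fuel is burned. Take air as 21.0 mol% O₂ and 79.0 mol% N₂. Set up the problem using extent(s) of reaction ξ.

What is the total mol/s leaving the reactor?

2530 mol/s

Stoichiometric O₂ = 0.5 × 556 = 278 mol/s; O₂ fed = 278 × 1.664 = 462.6 mol/s.
N₂ fed = 462.6 × 79/21 = 1740 mol/s.
Fuel reacted = 0.817 × 556 → ξ = 454.3 mol/s.
Outlet (n = n₀ + ν ξ):
  CO: 556 − 1(454.3) = 101.7
  O₂: 462.6 − 0.5(454.3) = 235.5
  N₂: 1740 (inert)
  CO₂: 0 + 1(454.3) = 454.3
Total out = 101.7 + 235.5 + 1740 + 454.3 = 2532 mol/s.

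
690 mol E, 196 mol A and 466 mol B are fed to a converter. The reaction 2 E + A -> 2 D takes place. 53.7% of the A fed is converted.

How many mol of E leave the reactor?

A reacted = 0.537 × 196 = 105.3 mol; ν_A = −1, so ξ = 105.3/1 = 105.3 mol.
Outlet amounts (n = n₀ + ν ξ):
  E: 690 − 2(105.3) = 479.5
  A: 196 − 1(105.3) = 90.75
  D: 0 + 2(105.3) = 210.5
  B: 466 (inert)

479 mol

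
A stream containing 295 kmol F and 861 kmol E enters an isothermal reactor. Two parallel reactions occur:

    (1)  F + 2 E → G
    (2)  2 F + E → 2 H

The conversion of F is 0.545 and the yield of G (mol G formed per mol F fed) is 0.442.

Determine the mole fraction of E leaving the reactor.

Yield of G: 1ξ₁ / 295 = 0.442 → ξ₁ = 130.4 kmol.
Conversion of F: 1ξ₁ + 2ξ₂ = 0.545 × 295 = 160.8 → ξ₂ = 15.19 kmol.
Outlet amounts (n = n₀ + Σ ν·ξ):
  F: 295 − 1(130.4) − 2(15.19) = 134.2
  E: 861 − 2(130.4) − 1(15.19) = 585
  G: 0 + 1(130.4) = 130.4
  H: 0 + 2(15.19) = 30.38
Total out = 880 kmol; y_E = 585 / 880 = 0.6648.

0.665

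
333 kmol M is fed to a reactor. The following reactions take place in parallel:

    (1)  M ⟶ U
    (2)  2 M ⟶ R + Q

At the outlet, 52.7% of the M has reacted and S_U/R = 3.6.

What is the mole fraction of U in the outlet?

0.339

Conversion of M: M consumed = 0.527 × 333 = 175.5 kmol = 1ξ₁ + 2ξ₂.
Selectivity: 1ξ₁ / (1ξ₂) = 3.6 → ξ₁ = 3.6 ξ₂.
Substitute: (1·3.6 + 2) ξ₂ = 175.5 → ξ₂ = 31.34 kmol, ξ₁ = 112.8 kmol.
Outlet amounts (n = n₀ + Σ ν·ξ):
  M: 333 − 1(112.8) − 2(31.34) = 157.5
  U: 0 + 1(112.8) = 112.8
  R: 0 + 1(31.34) = 31.34
  Q: 0 + 1(31.34) = 31.34
Total out = 333 kmol; y_U = 112.8 / 333 = 0.3388.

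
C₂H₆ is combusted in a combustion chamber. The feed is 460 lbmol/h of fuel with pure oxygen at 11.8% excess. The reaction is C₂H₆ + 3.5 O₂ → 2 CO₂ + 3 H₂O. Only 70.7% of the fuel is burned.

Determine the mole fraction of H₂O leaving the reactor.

0.403

Stoichiometric O₂ = 3.5 × 460 = 1610 lbmol/h; O₂ fed = 1610 × 1.118 = 1800 lbmol/h.
Fuel reacted = 0.707 × 460 → ξ = 325.2 lbmol/h.
Outlet (n = n₀ + ν ξ):
  C₂H₆: 460 − 1(325.2) = 134.8
  O₂: 1800 − 3.5(325.2) = 661.7
  CO₂: 0 + 2(325.2) = 650.4
  H₂O: 0 + 3(325.2) = 975.7
Total out = 2423 lbmol/h; y_H₂O = 975.7 / 2423 = 0.4027.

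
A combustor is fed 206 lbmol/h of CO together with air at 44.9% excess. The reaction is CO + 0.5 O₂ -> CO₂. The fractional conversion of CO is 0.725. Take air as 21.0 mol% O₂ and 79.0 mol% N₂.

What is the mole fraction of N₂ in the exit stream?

Stoichiometric O₂ = 0.5 × 206 = 103 lbmol/h; O₂ fed = 103 × 1.449 = 149.2 lbmol/h.
N₂ fed = 149.2 × 79/21 = 561.5 lbmol/h.
Fuel reacted = 0.725 × 206 → ξ = 149.3 lbmol/h.
Outlet (n = n₀ + ν ξ):
  CO: 206 − 1(149.3) = 56.65
  O₂: 149.2 − 0.5(149.3) = 74.57
  N₂: 561.5 (inert)
  CO₂: 0 + 1(149.3) = 149.3
Total out = 842 lbmol/h; y_N₂ = 561.5 / 842 = 0.6668.

0.667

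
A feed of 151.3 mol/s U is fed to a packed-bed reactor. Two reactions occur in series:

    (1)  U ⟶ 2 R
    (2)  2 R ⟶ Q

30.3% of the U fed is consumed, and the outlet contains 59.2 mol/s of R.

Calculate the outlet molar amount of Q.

Conversion of U: U consumed = 1ξ₁ = 0.303 × 151.3 → ξ₁ = 45.84 mol/s.
R balance: n_R = 0 + 2ξ₁ − 2ξ₂ = 59.2 → ξ₂ = (2·45.84 − 59.2)/2 = 16.24 mol/s.
Outlet amounts (n = n₀ + Σ ν·ξ):
  U: 151.3 − 1(45.84) = 105.5
  R: 0 + 2(45.84) − 2(16.24) = 59.2
  Q: 0 + 1(16.24) = 16.24

16.2 mol/s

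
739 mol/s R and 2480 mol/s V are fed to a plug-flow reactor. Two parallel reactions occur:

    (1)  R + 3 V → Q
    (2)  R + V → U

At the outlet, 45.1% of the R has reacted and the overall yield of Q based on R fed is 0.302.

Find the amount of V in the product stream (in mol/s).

Yield of Q: 1ξ₁ / 739 = 0.302 → ξ₁ = 223.2 mol/s.
Conversion of R: 1ξ₁ + 1ξ₂ = 0.451 × 739 = 333.3 → ξ₂ = 110.1 mol/s.
Outlet amounts (n = n₀ + Σ ν·ξ):
  R: 739 − 1(223.2) − 1(110.1) = 405.7
  V: 2480 − 3(223.2) − 1(110.1) = 1700
  Q: 0 + 1(223.2) = 223.2
  U: 0 + 1(110.1) = 110.1

1700 mol/s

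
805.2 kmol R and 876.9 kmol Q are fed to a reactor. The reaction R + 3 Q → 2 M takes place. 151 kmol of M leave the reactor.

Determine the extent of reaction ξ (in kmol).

For M: n = n₀ + 2ξ → 151 = 0 + 2ξ, giving ξ = 75.5 kmol.
Outlet amounts (n = n₀ + ν ξ):
  R: 805.2 − 1(75.5) = 729.7
  Q: 876.9 − 3(75.5) = 650.4
  M: 0 + 2(75.5) = 151

ξ = 75.5 kmol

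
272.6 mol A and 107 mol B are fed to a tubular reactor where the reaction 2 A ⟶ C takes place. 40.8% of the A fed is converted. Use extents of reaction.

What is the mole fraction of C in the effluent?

A reacted = 0.408 × 272.6 = 111.2 mol; ν_A = −2, so ξ = 111.2/2 = 55.61 mol.
Outlet amounts (n = n₀ + ν ξ):
  A: 272.6 − 2(55.61) = 161.4
  C: 0 + 1(55.61) = 55.61
  B: 107 (inert)
Total out = 324 mol; y_C = 55.61 / 324 = 0.1716.

0.172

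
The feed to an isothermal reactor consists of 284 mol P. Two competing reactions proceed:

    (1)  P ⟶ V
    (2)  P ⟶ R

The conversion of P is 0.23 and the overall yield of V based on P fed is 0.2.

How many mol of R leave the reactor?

8.52 mol

Yield of V: 1ξ₁ / 284 = 0.2 → ξ₁ = 56.8 mol.
Conversion of P: 1ξ₁ + 1ξ₂ = 0.23 × 284 = 65.32 → ξ₂ = 8.52 mol.
Outlet amounts (n = n₀ + Σ ν·ξ):
  P: 284 − 1(56.8) − 1(8.52) = 218.7
  V: 0 + 1(56.8) = 56.8
  R: 0 + 1(8.52) = 8.52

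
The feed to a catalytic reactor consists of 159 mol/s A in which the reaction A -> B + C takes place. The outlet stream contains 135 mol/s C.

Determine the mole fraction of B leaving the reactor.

For C: n = n₀ + 1ξ → 135 = 0 + 1ξ, giving ξ = 135 mol/s.
Outlet amounts (n = n₀ + ν ξ):
  A: 159 − 1(135) = 24
  B: 0 + 1(135) = 135
  C: 0 + 1(135) = 135
Total out = 294 mol/s; y_B = 135 / 294 = 0.4592.

0.459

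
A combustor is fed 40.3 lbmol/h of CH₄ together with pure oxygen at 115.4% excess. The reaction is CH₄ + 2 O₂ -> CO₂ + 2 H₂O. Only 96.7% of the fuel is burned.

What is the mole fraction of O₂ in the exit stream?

0.447

Stoichiometric O₂ = 2 × 40.3 = 80.6 lbmol/h; O₂ fed = 80.6 × 2.154 = 173.6 lbmol/h.
Fuel reacted = 0.967 × 40.3 → ξ = 38.97 lbmol/h.
Outlet (n = n₀ + ν ξ):
  CH₄: 40.3 − 1(38.97) = 1.33
  O₂: 173.6 − 2(38.97) = 95.67
  CO₂: 0 + 1(38.97) = 38.97
  H₂O: 0 + 2(38.97) = 77.94
Total out = 213.9 lbmol/h; y_O₂ = 95.67 / 213.9 = 0.4472.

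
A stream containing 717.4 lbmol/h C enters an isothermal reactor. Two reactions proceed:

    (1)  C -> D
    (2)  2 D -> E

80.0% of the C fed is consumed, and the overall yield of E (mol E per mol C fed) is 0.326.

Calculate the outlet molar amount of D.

106 lbmol/h

Conversion of C: C consumed = 1ξ₁ = 0.8 × 717.4 → ξ₁ = 573.9 lbmol/h.
Yield of E: 1ξ₂ / 717.4 = 0.326 → ξ₂ = 233.9 lbmol/h.
Outlet amounts (n = n₀ + Σ ν·ξ):
  C: 717.4 − 1(573.9) = 143.5
  D: 0 + 1(573.9) − 2(233.9) = 106.2
  E: 0 + 1(233.9) = 233.9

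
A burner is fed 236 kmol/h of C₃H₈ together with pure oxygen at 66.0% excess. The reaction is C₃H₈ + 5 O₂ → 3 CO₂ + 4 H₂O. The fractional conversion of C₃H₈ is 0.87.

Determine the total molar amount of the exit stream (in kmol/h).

Stoichiometric O₂ = 5 × 236 = 1180 kmol/h; O₂ fed = 1180 × 1.660 = 1959 kmol/h.
Fuel reacted = 0.87 × 236 → ξ = 205.3 kmol/h.
Outlet (n = n₀ + ν ξ):
  C₃H₈: 236 − 1(205.3) = 30.68
  O₂: 1959 − 5(205.3) = 932.2
  CO₂: 0 + 3(205.3) = 616
  H₂O: 0 + 4(205.3) = 821.3
Total out = 30.68 + 932.2 + 616 + 821.3 = 2400 kmol/h.

2400 kmol/h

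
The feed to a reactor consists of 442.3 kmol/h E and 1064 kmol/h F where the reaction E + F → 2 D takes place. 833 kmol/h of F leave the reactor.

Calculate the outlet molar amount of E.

211 kmol/h

For F: n = n₀ − 1ξ → 833 = 1064 − 1ξ, giving ξ = 231 kmol/h.
Outlet amounts (n = n₀ + ν ξ):
  E: 442.3 − 1(231) = 211.3
  F: 1064 − 1(231) = 833
  D: 0 + 2(231) = 462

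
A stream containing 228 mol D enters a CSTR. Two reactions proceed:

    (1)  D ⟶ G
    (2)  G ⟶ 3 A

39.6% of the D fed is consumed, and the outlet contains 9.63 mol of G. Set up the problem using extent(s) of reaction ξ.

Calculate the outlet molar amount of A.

Conversion of D: D consumed = 1ξ₁ = 0.396 × 228 → ξ₁ = 90.29 mol.
G balance: n_G = 0 + 1ξ₁ − 1ξ₂ = 9.63 → ξ₂ = (1·90.29 − 9.63)/1 = 80.66 mol.
Outlet amounts (n = n₀ + Σ ν·ξ):
  D: 228 − 1(90.29) = 137.7
  G: 0 + 1(90.29) − 1(80.66) = 9.63
  A: 0 + 3(80.66) = 242

242 mol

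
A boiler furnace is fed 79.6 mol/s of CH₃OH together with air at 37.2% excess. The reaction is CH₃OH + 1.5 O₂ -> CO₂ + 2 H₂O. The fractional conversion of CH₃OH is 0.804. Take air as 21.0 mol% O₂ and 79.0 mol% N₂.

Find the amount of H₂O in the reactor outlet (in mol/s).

Stoichiometric O₂ = 1.5 × 79.6 = 119.4 mol/s; O₂ fed = 119.4 × 1.372 = 163.8 mol/s.
N₂ fed = 163.8 × 79/21 = 616.3 mol/s.
Fuel reacted = 0.804 × 79.6 → ξ = 64 mol/s.
Outlet (n = n₀ + ν ξ):
  CH₃OH: 79.6 − 1(64) = 15.6
  O₂: 163.8 − 1.5(64) = 67.82
  N₂: 616.3 (inert)
  CO₂: 0 + 1(64) = 64
  H₂O: 0 + 2(64) = 128

128 mol/s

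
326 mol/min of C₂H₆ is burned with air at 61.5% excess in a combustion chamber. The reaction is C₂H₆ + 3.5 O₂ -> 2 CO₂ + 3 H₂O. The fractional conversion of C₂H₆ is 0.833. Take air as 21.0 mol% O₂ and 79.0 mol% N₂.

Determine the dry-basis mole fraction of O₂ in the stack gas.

Stoichiometric O₂ = 3.5 × 326 = 1141 mol/min; O₂ fed = 1141 × 1.615 = 1843 mol/min.
N₂ fed = 1843 × 79/21 = 6932 mol/min.
Fuel reacted = 0.833 × 326 → ξ = 271.6 mol/min.
Outlet (n = n₀ + ν ξ):
  C₂H₆: 326 − 1(271.6) = 54.44
  O₂: 1843 − 3.5(271.6) = 892.3
  N₂: 6932 (inert)
  CO₂: 0 + 2(271.6) = 543.1
  H₂O: 0 + 3(271.6) = 814.7
Dry total = 8422 mol/min; y_O₂ (dry) = 892.3 / 8422 = 0.1059.

0.106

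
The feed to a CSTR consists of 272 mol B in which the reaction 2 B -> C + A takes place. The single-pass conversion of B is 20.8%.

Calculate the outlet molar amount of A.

B reacted = 0.208 × 272 = 56.58 mol; ν_B = −2, so ξ = 56.58/2 = 28.29 mol.
Outlet amounts (n = n₀ + ν ξ):
  B: 272 − 2(28.29) = 215.4
  C: 0 + 1(28.29) = 28.29
  A: 0 + 1(28.29) = 28.29

28.3 mol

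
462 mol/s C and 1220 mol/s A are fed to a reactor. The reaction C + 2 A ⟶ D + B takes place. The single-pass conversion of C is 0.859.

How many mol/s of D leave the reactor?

C reacted = 0.859 × 462 = 396.9 mol/s; ν_C = −1, so ξ = 396.9/1 = 396.9 mol/s.
Outlet amounts (n = n₀ + ν ξ):
  C: 462 − 1(396.9) = 65.14
  A: 1220 − 2(396.9) = 426.3
  D: 0 + 1(396.9) = 396.9
  B: 0 + 1(396.9) = 396.9

397 mol/s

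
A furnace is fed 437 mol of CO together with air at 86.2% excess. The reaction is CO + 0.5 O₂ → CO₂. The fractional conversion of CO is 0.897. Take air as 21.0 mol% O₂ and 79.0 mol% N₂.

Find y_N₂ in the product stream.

Stoichiometric O₂ = 0.5 × 437 = 218.5 mol; O₂ fed = 218.5 × 1.862 = 406.8 mol.
N₂ fed = 406.8 × 79/21 = 1531 mol.
Fuel reacted = 0.897 × 437 → ξ = 392 mol.
Outlet (n = n₀ + ν ξ):
  CO: 437 − 1(392) = 45.01
  O₂: 406.8 − 0.5(392) = 210.9
  N₂: 1531 (inert)
  CO₂: 0 + 1(392) = 392
Total out = 2178 mol; y_N₂ = 1531 / 2178 = 0.7026.

0.703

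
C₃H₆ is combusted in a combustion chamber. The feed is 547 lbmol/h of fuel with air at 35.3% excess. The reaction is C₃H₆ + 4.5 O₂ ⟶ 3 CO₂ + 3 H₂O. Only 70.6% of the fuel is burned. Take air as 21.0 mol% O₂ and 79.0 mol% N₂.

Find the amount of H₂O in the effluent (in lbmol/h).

1160 lbmol/h

Stoichiometric O₂ = 4.5 × 547 = 2462 lbmol/h; O₂ fed = 2462 × 1.353 = 3330 lbmol/h.
N₂ fed = 3330 × 79/21 = 12530 lbmol/h.
Fuel reacted = 0.706 × 547 → ξ = 386.2 lbmol/h.
Outlet (n = n₀ + ν ξ):
  C₃H₆: 547 − 1(386.2) = 160.8
  O₂: 3330 − 4.5(386.2) = 1593
  N₂: 12530 (inert)
  CO₂: 0 + 3(386.2) = 1159
  H₂O: 0 + 3(386.2) = 1159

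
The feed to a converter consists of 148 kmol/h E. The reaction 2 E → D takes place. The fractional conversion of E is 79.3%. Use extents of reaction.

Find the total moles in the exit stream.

89.3 kmol/h

E reacted = 0.793 × 148 = 117.4 kmol/h; ν_E = −2, so ξ = 117.4/2 = 58.68 kmol/h.
Outlet amounts (n = n₀ + ν ξ):
  E: 148 − 2(58.68) = 30.64
  D: 0 + 1(58.68) = 58.68
Total out = 30.64 + 58.68 = 89.32 kmol/h.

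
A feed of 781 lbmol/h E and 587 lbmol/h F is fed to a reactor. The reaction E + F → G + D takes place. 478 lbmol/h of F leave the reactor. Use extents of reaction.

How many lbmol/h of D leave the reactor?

109 lbmol/h

For F: n = n₀ − 1ξ → 478 = 587 − 1ξ, giving ξ = 109 lbmol/h.
Outlet amounts (n = n₀ + ν ξ):
  E: 781 − 1(109) = 672
  F: 587 − 1(109) = 478
  G: 0 + 1(109) = 109
  D: 0 + 1(109) = 109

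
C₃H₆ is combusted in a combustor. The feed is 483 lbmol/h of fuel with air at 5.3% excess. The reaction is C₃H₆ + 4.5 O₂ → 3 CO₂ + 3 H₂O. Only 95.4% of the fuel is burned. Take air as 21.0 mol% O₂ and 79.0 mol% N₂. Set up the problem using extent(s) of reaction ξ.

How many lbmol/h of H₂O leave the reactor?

1380 lbmol/h

Stoichiometric O₂ = 4.5 × 483 = 2174 lbmol/h; O₂ fed = 2174 × 1.053 = 2289 lbmol/h.
N₂ fed = 2289 × 79/21 = 8610 lbmol/h.
Fuel reacted = 0.954 × 483 → ξ = 460.8 lbmol/h.
Outlet (n = n₀ + ν ξ):
  C₃H₆: 483 − 1(460.8) = 22.22
  O₂: 2289 − 4.5(460.8) = 215.2
  N₂: 8610 (inert)
  CO₂: 0 + 3(460.8) = 1382
  H₂O: 0 + 3(460.8) = 1382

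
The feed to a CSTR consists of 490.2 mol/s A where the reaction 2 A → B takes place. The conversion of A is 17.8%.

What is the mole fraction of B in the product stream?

0.0977

A reacted = 0.178 × 490.2 = 87.26 mol/s; ν_A = −2, so ξ = 87.26/2 = 43.63 mol/s.
Outlet amounts (n = n₀ + ν ξ):
  A: 490.2 − 2(43.63) = 402.9
  B: 0 + 1(43.63) = 43.63
Total out = 446.6 mol/s; y_B = 43.63 / 446.6 = 0.09769.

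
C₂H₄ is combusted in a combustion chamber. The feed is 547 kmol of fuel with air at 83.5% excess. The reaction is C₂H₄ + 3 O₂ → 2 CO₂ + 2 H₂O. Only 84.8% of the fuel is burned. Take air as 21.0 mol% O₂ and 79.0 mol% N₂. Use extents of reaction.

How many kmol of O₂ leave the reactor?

1620 kmol

Stoichiometric O₂ = 3 × 547 = 1641 kmol; O₂ fed = 1641 × 1.835 = 3011 kmol.
N₂ fed = 3011 × 79/21 = 11330 kmol.
Fuel reacted = 0.848 × 547 → ξ = 463.9 kmol.
Outlet (n = n₀ + ν ξ):
  C₂H₄: 547 − 1(463.9) = 83.14
  O₂: 3011 − 3(463.9) = 1620
  N₂: 11330 (inert)
  CO₂: 0 + 2(463.9) = 927.7
  H₂O: 0 + 2(463.9) = 927.7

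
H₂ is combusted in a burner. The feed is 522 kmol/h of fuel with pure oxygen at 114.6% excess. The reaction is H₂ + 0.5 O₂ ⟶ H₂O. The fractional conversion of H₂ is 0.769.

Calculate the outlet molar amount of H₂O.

401 kmol/h

Stoichiometric O₂ = 0.5 × 522 = 261 kmol/h; O₂ fed = 261 × 2.146 = 560.1 kmol/h.
Fuel reacted = 0.769 × 522 → ξ = 401.4 kmol/h.
Outlet (n = n₀ + ν ξ):
  H₂: 522 − 1(401.4) = 120.6
  O₂: 560.1 − 0.5(401.4) = 359.4
  H₂O: 0 + 1(401.4) = 401.4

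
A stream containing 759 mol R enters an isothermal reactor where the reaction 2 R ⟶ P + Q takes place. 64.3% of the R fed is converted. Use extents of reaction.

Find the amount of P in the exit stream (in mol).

R reacted = 0.643 × 759 = 488 mol; ν_R = −2, so ξ = 488/2 = 244 mol.
Outlet amounts (n = n₀ + ν ξ):
  R: 759 − 2(244) = 271
  P: 0 + 1(244) = 244
  Q: 0 + 1(244) = 244

244 mol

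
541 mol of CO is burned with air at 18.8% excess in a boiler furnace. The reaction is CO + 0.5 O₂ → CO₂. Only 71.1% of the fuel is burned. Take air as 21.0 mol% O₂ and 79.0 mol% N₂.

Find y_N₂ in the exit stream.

Stoichiometric O₂ = 0.5 × 541 = 270.5 mol; O₂ fed = 270.5 × 1.188 = 321.4 mol.
N₂ fed = 321.4 × 79/21 = 1209 mol.
Fuel reacted = 0.711 × 541 → ξ = 384.7 mol.
Outlet (n = n₀ + ν ξ):
  CO: 541 − 1(384.7) = 156.3
  O₂: 321.4 − 0.5(384.7) = 129
  N₂: 1209 (inert)
  CO₂: 0 + 1(384.7) = 384.7
Total out = 1879 mol; y_N₂ = 1209 / 1879 = 0.6434.

0.643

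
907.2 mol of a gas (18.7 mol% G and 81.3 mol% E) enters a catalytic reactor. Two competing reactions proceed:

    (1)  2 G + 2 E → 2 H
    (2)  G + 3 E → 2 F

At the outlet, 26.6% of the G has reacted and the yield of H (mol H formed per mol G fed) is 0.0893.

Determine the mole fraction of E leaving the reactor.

0.76

Yield of H: 2ξ₁ / 169.6 = 0.0893 → ξ₁ = 7.575 mol.
Conversion of G: 2ξ₁ + 1ξ₂ = 0.266 × 169.6 = 45.13 → ξ₂ = 29.98 mol.
Outlet amounts (n = n₀ + Σ ν·ξ):
  G: 169.6 − 2(7.575) − 1(29.98) = 124.5
  E: 737.6 − 2(7.575) − 3(29.98) = 632.5
  H: 0 + 2(7.575) = 15.15
  F: 0 + 2(29.98) = 59.95
Total out = 832.1 mol; y_E = 632.5 / 832.1 = 0.7601.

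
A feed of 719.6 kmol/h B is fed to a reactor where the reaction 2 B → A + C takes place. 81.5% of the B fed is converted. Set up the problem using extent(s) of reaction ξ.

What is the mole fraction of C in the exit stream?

B reacted = 0.815 × 719.6 = 586.5 kmol/h; ν_B = −2, so ξ = 586.5/2 = 293.2 kmol/h.
Outlet amounts (n = n₀ + ν ξ):
  B: 719.6 − 2(293.2) = 133.1
  A: 0 + 1(293.2) = 293.2
  C: 0 + 1(293.2) = 293.2
Total out = 719.6 kmol/h; y_C = 293.2 / 719.6 = 0.4075.

0.407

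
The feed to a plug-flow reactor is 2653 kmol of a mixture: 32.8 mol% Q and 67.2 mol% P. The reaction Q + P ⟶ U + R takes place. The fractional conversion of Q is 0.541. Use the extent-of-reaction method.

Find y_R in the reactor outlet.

0.177

Q reacted = 0.541 × 870.2 = 470.8 kmol; ν_Q = −1, so ξ = 470.8/1 = 470.8 kmol.
Outlet amounts (n = n₀ + ν ξ):
  Q: 870.2 − 1(470.8) = 399.4
  P: 1783 − 1(470.8) = 1312
  U: 0 + 1(470.8) = 470.8
  R: 0 + 1(470.8) = 470.8
Total out = 2653 kmol; y_R = 470.8 / 2653 = 0.1774.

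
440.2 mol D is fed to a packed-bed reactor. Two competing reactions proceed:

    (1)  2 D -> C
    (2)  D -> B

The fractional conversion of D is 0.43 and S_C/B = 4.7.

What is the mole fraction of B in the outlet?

0.0513

Conversion of D: D consumed = 0.43 × 440.2 = 189.3 mol = 2ξ₁ + 1ξ₂.
Selectivity: 1ξ₁ / (1ξ₂) = 4.7 → ξ₁ = 4.7 ξ₂.
Substitute: (2·4.7 + 1) ξ₂ = 189.3 → ξ₂ = 18.2 mol, ξ₁ = 85.54 mol.
Outlet amounts (n = n₀ + Σ ν·ξ):
  D: 440.2 − 2(85.54) − 1(18.2) = 250.9
  C: 0 + 1(85.54) = 85.54
  B: 0 + 1(18.2) = 18.2
Total out = 354.7 mol; y_B = 18.2 / 354.7 = 0.05132.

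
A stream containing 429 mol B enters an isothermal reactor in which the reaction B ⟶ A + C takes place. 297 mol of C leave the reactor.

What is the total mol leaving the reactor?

726 mol

For C: n = n₀ + 1ξ → 297 = 0 + 1ξ, giving ξ = 297 mol.
Outlet amounts (n = n₀ + ν ξ):
  B: 429 − 1(297) = 132
  A: 0 + 1(297) = 297
  C: 0 + 1(297) = 297
Total out = 132 + 297 + 297 = 726 mol.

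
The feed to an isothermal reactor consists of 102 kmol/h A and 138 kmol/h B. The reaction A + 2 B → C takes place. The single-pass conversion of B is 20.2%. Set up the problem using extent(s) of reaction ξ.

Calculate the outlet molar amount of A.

B reacted = 0.202 × 138 = 27.88 kmol/h; ν_B = −2, so ξ = 27.88/2 = 13.94 kmol/h.
Outlet amounts (n = n₀ + ν ξ):
  A: 102 − 1(13.94) = 88.06
  B: 138 − 2(13.94) = 110.1
  C: 0 + 1(13.94) = 13.94

88.1 kmol/h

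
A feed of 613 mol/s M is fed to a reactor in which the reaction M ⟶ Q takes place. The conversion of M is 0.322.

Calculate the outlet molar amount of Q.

197 mol/s

M reacted = 0.322 × 613 = 197.4 mol/s; ν_M = −1, so ξ = 197.4/1 = 197.4 mol/s.
Outlet amounts (n = n₀ + ν ξ):
  M: 613 − 1(197.4) = 415.6
  Q: 0 + 1(197.4) = 197.4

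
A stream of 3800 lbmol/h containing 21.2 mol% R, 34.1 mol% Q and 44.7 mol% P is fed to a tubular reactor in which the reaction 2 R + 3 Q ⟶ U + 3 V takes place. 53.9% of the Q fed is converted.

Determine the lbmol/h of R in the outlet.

340 lbmol/h

Q reacted = 0.539 × 1296 = 698.4 lbmol/h; ν_Q = −3, so ξ = 698.4/3 = 232.8 lbmol/h.
Outlet amounts (n = n₀ + ν ξ):
  R: 805.6 − 2(232.8) = 340
  Q: 1296 − 3(232.8) = 597.4
  U: 0 + 1(232.8) = 232.8
  V: 0 + 3(232.8) = 698.4
  P: 1699 (inert)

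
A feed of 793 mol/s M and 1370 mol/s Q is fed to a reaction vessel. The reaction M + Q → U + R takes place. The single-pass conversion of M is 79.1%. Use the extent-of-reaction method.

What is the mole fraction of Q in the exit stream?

M reacted = 0.791 × 793 = 627.3 mol/s; ν_M = −1, so ξ = 627.3/1 = 627.3 mol/s.
Outlet amounts (n = n₀ + ν ξ):
  M: 793 − 1(627.3) = 165.7
  Q: 1370 − 1(627.3) = 742.7
  U: 0 + 1(627.3) = 627.3
  R: 0 + 1(627.3) = 627.3
Total out = 2163 mol/s; y_Q = 742.7 / 2163 = 0.3434.

0.343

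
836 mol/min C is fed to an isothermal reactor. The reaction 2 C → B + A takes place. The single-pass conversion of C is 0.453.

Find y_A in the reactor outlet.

0.227

C reacted = 0.453 × 836 = 378.7 mol/min; ν_C = −2, so ξ = 378.7/2 = 189.4 mol/min.
Outlet amounts (n = n₀ + ν ξ):
  C: 836 − 2(189.4) = 457.3
  B: 0 + 1(189.4) = 189.4
  A: 0 + 1(189.4) = 189.4
Total out = 836 mol/min; y_A = 189.4 / 836 = 0.2265.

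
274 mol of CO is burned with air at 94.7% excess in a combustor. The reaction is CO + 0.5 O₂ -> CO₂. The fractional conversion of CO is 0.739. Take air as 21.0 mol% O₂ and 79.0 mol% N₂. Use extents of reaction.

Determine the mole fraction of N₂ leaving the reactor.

Stoichiometric O₂ = 0.5 × 274 = 137 mol; O₂ fed = 137 × 1.947 = 266.7 mol.
N₂ fed = 266.7 × 79/21 = 1003 mol.
Fuel reacted = 0.739 × 274 → ξ = 202.5 mol.
Outlet (n = n₀ + ν ξ):
  CO: 274 − 1(202.5) = 71.51
  O₂: 266.7 − 0.5(202.5) = 165.5
  N₂: 1003 (inert)
  CO₂: 0 + 1(202.5) = 202.5
Total out = 1443 mol; y_N₂ = 1003 / 1443 = 0.6954.

0.695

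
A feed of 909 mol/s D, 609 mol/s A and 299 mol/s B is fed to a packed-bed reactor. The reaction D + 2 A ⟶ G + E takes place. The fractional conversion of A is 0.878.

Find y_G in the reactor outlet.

A reacted = 0.878 × 609 = 534.7 mol/s; ν_A = −2, so ξ = 534.7/2 = 267.4 mol/s.
Outlet amounts (n = n₀ + ν ξ):
  D: 909 − 1(267.4) = 641.6
  A: 609 − 2(267.4) = 74.3
  G: 0 + 1(267.4) = 267.4
  E: 0 + 1(267.4) = 267.4
  B: 299 (inert)
Total out = 1550 mol/s; y_G = 267.4 / 1550 = 0.1725.

0.173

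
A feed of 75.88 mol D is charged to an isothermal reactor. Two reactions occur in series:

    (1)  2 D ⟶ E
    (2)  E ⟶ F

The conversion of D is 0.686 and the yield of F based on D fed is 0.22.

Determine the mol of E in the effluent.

Conversion of D: D consumed = 2ξ₁ = 0.686 × 75.88 → ξ₁ = 26.03 mol.
Yield of F: 1ξ₂ / 75.88 = 0.22 → ξ₂ = 16.69 mol.
Outlet amounts (n = n₀ + Σ ν·ξ):
  D: 75.88 − 2(26.03) = 23.83
  E: 0 + 1(26.03) − 1(16.69) = 9.333
  F: 0 + 1(16.69) = 16.69

9.33 mol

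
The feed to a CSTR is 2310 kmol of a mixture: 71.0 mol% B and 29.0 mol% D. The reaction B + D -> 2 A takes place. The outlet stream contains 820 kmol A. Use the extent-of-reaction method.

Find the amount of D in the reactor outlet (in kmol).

For A: n = n₀ + 2ξ → 820 = 0 + 2ξ, giving ξ = 410 kmol.
Outlet amounts (n = n₀ + ν ξ):
  B: 1640 − 1(410) = 1230
  D: 669.9 − 1(410) = 259.9
  A: 0 + 2(410) = 820

260 kmol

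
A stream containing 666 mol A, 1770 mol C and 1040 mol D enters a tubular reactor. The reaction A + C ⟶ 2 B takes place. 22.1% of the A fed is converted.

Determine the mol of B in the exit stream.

294 mol

A reacted = 0.221 × 666 = 147.2 mol; ν_A = −1, so ξ = 147.2/1 = 147.2 mol.
Outlet amounts (n = n₀ + ν ξ):
  A: 666 − 1(147.2) = 518.8
  C: 1770 − 1(147.2) = 1623
  B: 0 + 2(147.2) = 294.4
  D: 1040 (inert)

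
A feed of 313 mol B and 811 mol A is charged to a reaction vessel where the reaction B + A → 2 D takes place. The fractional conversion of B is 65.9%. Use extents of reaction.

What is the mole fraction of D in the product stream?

B reacted = 0.659 × 313 = 206.3 mol; ν_B = −1, so ξ = 206.3/1 = 206.3 mol.
Outlet amounts (n = n₀ + ν ξ):
  B: 313 − 1(206.3) = 106.7
  A: 811 − 1(206.3) = 604.7
  D: 0 + 2(206.3) = 412.5
Total out = 1124 mol; y_D = 412.5 / 1124 = 0.367.

0.367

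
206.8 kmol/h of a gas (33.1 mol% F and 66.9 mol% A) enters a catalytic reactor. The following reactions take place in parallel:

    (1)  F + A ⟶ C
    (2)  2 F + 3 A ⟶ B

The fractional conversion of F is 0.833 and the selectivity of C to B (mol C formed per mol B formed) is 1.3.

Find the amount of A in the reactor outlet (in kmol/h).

Conversion of F: F consumed = 0.833 × 68.45 = 57.02 kmol/h = 1ξ₁ + 2ξ₂.
Selectivity: 1ξ₁ / (1ξ₂) = 1.3 → ξ₁ = 1.3 ξ₂.
Substitute: (1·1.3 + 2) ξ₂ = 57.02 → ξ₂ = 17.28 kmol/h, ξ₁ = 22.46 kmol/h.
Outlet amounts (n = n₀ + Σ ν·ξ):
  F: 68.45 − 1(22.46) − 2(17.28) = 11.43
  A: 138.3 − 1(22.46) − 3(17.28) = 64.05
  C: 0 + 1(22.46) = 22.46
  B: 0 + 1(17.28) = 17.28

64.1 kmol/h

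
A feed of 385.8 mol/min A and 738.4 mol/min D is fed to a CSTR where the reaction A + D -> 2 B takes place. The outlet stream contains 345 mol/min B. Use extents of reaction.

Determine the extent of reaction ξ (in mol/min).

For B: n = n₀ + 2ξ → 345 = 0 + 2ξ, giving ξ = 172.5 mol/min.
Outlet amounts (n = n₀ + ν ξ):
  A: 385.8 − 1(172.5) = 213.3
  D: 738.4 − 1(172.5) = 565.9
  B: 0 + 2(172.5) = 345

ξ = 172 mol/min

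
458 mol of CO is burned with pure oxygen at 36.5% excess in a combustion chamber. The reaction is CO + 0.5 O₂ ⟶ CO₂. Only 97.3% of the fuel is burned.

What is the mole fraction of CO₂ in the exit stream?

0.814

Stoichiometric O₂ = 0.5 × 458 = 229 mol; O₂ fed = 229 × 1.365 = 312.6 mol.
Fuel reacted = 0.973 × 458 → ξ = 445.6 mol.
Outlet (n = n₀ + ν ξ):
  CO: 458 − 1(445.6) = 12.37
  O₂: 312.6 − 0.5(445.6) = 89.77
  CO₂: 0 + 1(445.6) = 445.6
Total out = 547.8 mol; y_CO₂ = 445.6 / 547.8 = 0.8135.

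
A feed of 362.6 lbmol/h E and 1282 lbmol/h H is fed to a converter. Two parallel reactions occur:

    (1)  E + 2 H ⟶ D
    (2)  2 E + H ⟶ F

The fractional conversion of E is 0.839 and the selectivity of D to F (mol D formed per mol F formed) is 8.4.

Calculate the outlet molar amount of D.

246 lbmol/h

Conversion of E: E consumed = 0.839 × 362.6 = 304.2 lbmol/h = 1ξ₁ + 2ξ₂.
Selectivity: 1ξ₁ / (1ξ₂) = 8.4 → ξ₁ = 8.4 ξ₂.
Substitute: (1·8.4 + 2) ξ₂ = 304.2 → ξ₂ = 29.25 lbmol/h, ξ₁ = 245.7 lbmol/h.
Outlet amounts (n = n₀ + Σ ν·ξ):
  E: 362.6 − 1(245.7) − 2(29.25) = 58.38
  H: 1282 − 2(245.7) − 1(29.25) = 761.3
  D: 0 + 1(245.7) = 245.7
  F: 0 + 1(29.25) = 29.25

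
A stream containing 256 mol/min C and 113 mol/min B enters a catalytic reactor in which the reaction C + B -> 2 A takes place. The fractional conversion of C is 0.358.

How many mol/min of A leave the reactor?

183 mol/min

C reacted = 0.358 × 256 = 91.65 mol/min; ν_C = −1, so ξ = 91.65/1 = 91.65 mol/min.
Outlet amounts (n = n₀ + ν ξ):
  C: 256 − 1(91.65) = 164.4
  B: 113 − 1(91.65) = 21.35
  A: 0 + 2(91.65) = 183.3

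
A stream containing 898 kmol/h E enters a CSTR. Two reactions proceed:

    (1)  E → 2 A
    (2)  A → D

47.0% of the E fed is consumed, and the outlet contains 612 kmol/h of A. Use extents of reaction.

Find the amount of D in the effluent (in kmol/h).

232 kmol/h

Conversion of E: E consumed = 1ξ₁ = 0.47 × 898 → ξ₁ = 422.1 kmol/h.
A balance: n_A = 0 + 2ξ₁ − 1ξ₂ = 612 → ξ₂ = (2·422.1 − 612)/1 = 232.1 kmol/h.
Outlet amounts (n = n₀ + Σ ν·ξ):
  E: 898 − 1(422.1) = 475.9
  A: 0 + 2(422.1) − 1(232.1) = 612
  D: 0 + 1(232.1) = 232.1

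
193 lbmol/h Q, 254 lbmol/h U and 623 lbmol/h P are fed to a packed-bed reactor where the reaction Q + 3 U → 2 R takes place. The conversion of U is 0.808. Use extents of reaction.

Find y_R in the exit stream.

U reacted = 0.808 × 254 = 205.2 lbmol/h; ν_U = −3, so ξ = 205.2/3 = 68.41 lbmol/h.
Outlet amounts (n = n₀ + ν ξ):
  Q: 193 − 1(68.41) = 124.6
  U: 254 − 3(68.41) = 48.77
  R: 0 + 2(68.41) = 136.8
  P: 623 (inert)
Total out = 933.2 lbmol/h; y_R = 136.8 / 933.2 = 0.1466.

0.147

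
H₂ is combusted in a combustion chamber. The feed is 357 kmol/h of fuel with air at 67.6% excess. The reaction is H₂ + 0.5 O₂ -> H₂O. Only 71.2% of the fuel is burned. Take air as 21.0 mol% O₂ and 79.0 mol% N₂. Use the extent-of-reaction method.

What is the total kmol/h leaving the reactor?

Stoichiometric O₂ = 0.5 × 357 = 178.5 kmol/h; O₂ fed = 178.5 × 1.676 = 299.2 kmol/h.
N₂ fed = 299.2 × 79/21 = 1125 kmol/h.
Fuel reacted = 0.712 × 357 → ξ = 254.2 kmol/h.
Outlet (n = n₀ + ν ξ):
  H₂: 357 − 1(254.2) = 102.8
  O₂: 299.2 − 0.5(254.2) = 172.1
  N₂: 1125 (inert)
  H₂O: 0 + 1(254.2) = 254.2
Total out = 102.8 + 172.1 + 1125 + 254.2 = 1655 kmol/h.

1650 kmol/h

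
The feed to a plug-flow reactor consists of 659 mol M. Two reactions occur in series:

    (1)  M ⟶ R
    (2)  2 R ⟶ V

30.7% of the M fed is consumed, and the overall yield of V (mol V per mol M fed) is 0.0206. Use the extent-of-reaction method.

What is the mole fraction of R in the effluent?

0.271

Conversion of M: M consumed = 1ξ₁ = 0.307 × 659 → ξ₁ = 202.3 mol.
Yield of V: 1ξ₂ / 659 = 0.0206 → ξ₂ = 13.58 mol.
Outlet amounts (n = n₀ + Σ ν·ξ):
  M: 659 − 1(202.3) = 456.7
  R: 0 + 1(202.3) − 2(13.58) = 175.2
  V: 0 + 1(13.58) = 13.58
Total out = 645.4 mol; y_R = 175.2 / 645.4 = 0.2714.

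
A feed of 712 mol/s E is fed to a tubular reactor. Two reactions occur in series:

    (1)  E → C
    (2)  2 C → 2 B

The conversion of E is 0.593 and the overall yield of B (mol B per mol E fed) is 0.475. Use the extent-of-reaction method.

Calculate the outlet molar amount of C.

Conversion of E: E consumed = 1ξ₁ = 0.593 × 712 → ξ₁ = 422.2 mol/s.
Yield of B: 2ξ₂ / 712 = 0.475 → ξ₂ = 169.1 mol/s.
Outlet amounts (n = n₀ + Σ ν·ξ):
  E: 712 − 1(422.2) = 289.8
  C: 0 + 1(422.2) − 2(169.1) = 84.02
  B: 0 + 2(169.1) = 338.2

84 mol/s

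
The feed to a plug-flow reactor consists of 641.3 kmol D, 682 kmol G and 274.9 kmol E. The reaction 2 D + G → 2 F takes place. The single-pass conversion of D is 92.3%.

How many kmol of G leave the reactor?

D reacted = 0.923 × 641.3 = 591.9 kmol; ν_D = −2, so ξ = 591.9/2 = 296 kmol.
Outlet amounts (n = n₀ + ν ξ):
  D: 641.3 − 2(296) = 49.38
  G: 682 − 1(296) = 386
  F: 0 + 2(296) = 591.9
  E: 274.9 (inert)

386 kmol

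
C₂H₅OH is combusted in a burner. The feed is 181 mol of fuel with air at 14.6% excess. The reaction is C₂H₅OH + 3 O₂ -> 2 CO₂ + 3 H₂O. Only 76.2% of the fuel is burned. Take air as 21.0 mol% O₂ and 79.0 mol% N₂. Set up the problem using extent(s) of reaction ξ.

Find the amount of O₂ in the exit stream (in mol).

209 mol

Stoichiometric O₂ = 3 × 181 = 543 mol; O₂ fed = 543 × 1.146 = 622.3 mol.
N₂ fed = 622.3 × 79/21 = 2341 mol.
Fuel reacted = 0.762 × 181 → ξ = 137.9 mol.
Outlet (n = n₀ + ν ξ):
  C₂H₅OH: 181 − 1(137.9) = 43.08
  O₂: 622.3 − 3(137.9) = 208.5
  N₂: 2341 (inert)
  CO₂: 0 + 2(137.9) = 275.8
  H₂O: 0 + 3(137.9) = 413.8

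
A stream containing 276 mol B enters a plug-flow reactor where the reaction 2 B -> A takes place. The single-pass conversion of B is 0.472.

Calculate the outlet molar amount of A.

B reacted = 0.472 × 276 = 130.3 mol; ν_B = −2, so ξ = 130.3/2 = 65.14 mol.
Outlet amounts (n = n₀ + ν ξ):
  B: 276 − 2(65.14) = 145.7
  A: 0 + 1(65.14) = 65.14

65.1 mol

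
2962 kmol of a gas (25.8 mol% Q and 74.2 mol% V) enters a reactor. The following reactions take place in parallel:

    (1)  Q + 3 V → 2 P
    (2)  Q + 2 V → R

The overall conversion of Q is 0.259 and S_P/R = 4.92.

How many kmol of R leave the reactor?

57.2 kmol

Conversion of Q: Q consumed = 0.259 × 764.2 = 197.9 kmol = 1ξ₁ + 1ξ₂.
Selectivity: 2ξ₁ / (1ξ₂) = 4.92 → ξ₁ = 2.46 ξ₂.
Substitute: (1·2.46 + 1) ξ₂ = 197.9 → ξ₂ = 57.2 kmol, ξ₁ = 140.7 kmol.
Outlet amounts (n = n₀ + Σ ν·ξ):
  Q: 764.2 − 1(140.7) − 1(57.2) = 566.3
  V: 2198 − 3(140.7) − 2(57.2) = 1661
  P: 0 + 2(140.7) = 281.4
  R: 0 + 1(57.2) = 57.2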